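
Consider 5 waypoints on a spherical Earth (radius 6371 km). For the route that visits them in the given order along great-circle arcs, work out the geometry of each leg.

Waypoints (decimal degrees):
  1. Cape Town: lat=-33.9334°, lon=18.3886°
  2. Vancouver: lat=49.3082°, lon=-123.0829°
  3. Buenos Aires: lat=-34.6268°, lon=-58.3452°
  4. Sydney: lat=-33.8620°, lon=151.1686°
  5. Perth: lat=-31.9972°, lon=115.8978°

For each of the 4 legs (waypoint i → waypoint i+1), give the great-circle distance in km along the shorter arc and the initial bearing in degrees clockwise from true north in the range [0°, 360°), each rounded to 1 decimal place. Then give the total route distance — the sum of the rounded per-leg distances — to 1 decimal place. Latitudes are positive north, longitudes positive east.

Leg 1: dist=16437.6 km, bearing=310.3°
Leg 2: dist=11302.7 km, bearing=130.6°
Leg 3: dist=11802.4 km, bearing=205.2°
Leg 4: dist=3282.3 km, bearing=263.7°
Total: 42825.0 km

Leg 1: φ1=-0.5922496, φ2=0.8605904, Δφ=1.4528400, Δλ=-2.4691435 rad; a=sin²(Δφ/2)+cosφ1·cosφ2·sin²(Δλ/2)=0.9232234835; c=2·atan2(√a, √(1-a))=2.580073100; dist=6371·c=16437.646 ≈ 16437.6 km; running total=16437.6 km
Leg 1 bearing: y=sinΔλ·cosφ2=-0.40612701, x=cosφ1·sinφ2-sinφ1·cosφ2·cosΔλ=0.34436664; θ=atan2(y, x)=-49.7044° <0 so +360° → 310.2956° ≈ 310.3°
Leg 2: φ1=0.8605904, φ2=-0.6043517, Δφ=-1.4649421, Δλ=1.1298860 rad; a=sin²(Δφ/2)+cosφ1·cosφ2·sin²(Δλ/2)=0.6009434947; c=2·atan2(√a, √(1-a))=1.774080528; dist=6371·c=11302.667 ≈ 11302.7 km; running total=27740.3 km
Leg 2 bearing: y=sinΔλ·cosφ2=0.74417424, x=cosφ1·sinφ2-sinφ1·cosφ2·cosΔλ=-0.63674669; θ=atan2(y, x)=130.5517° ≈ 130.6°
Leg 3: φ1=-0.6043517, φ2=-0.5910034, Δφ=0.0133483, Δλ=3.6567056 rad; a=sin²(Δφ/2)+cosφ1·cosφ2·sin²(Δλ/2)=0.6390082360; c=2·atan2(√a, √(1-a))=1.852524882; dist=6371·c=11802.436 ≈ 11802.4 km; running total=39542.7 km
Leg 3 bearing: y=sinΔλ·cosφ2=-0.40907373, x=cosφ1·sinφ2-sinφ1·cosφ2·cosΔλ=-0.86911767; θ=atan2(y, x)=-154.7947° <0 so +360° → 205.2053° ≈ 205.2°
Leg 4: φ1=-0.5910034, φ2=-0.5584565, Δφ=0.0325469, Δλ=-0.6155916 rad; a=sin²(Δφ/2)+cosφ1·cosφ2·sin²(Δλ/2)=0.0649014315; c=2·atan2(√a, √(1-a))=0.515194035; dist=6371·c=3282.301 ≈ 3282.3 km; running total=42825.0 km
Leg 4 bearing: y=sinΔλ·cosφ2=-0.48971322, x=cosφ1·sinφ2-sinφ1·cosφ2·cosΔλ=-0.05420247; θ=atan2(y, x)=-96.3159° <0 so +360° → 263.6841° ≈ 263.7°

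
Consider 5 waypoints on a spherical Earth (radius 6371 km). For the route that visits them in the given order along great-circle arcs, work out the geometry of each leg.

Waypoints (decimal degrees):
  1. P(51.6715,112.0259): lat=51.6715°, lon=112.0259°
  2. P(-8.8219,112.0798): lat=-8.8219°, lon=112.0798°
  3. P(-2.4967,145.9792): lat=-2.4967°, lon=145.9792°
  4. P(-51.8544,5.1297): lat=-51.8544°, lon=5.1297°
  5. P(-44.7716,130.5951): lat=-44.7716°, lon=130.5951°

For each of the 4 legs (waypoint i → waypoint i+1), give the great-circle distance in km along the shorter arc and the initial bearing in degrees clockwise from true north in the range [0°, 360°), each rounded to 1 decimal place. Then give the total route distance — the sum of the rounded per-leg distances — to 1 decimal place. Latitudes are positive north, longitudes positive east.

Leg 1: dist=6726.6 km, bearing=179.9°
Leg 2: dist=3814.0 km, bearing=81.4°
Leg 3: dist=12940.5 km, bearing=205.8°
Leg 4: dist=8069.9 km, bearing=142.7°
Total: 31551.0 km

Leg 1: φ1=0.9018378, φ2=-0.1539712, Δφ=-1.0558090, Δλ=0.0009407 rad; a=sin²(Δφ/2)+cosφ1·cosφ2·sin²(Δλ/2)=0.2537382283; c=2·atan2(√a, √(1-a))=1.055809317; dist=6371·c=6726.561 ≈ 6726.6 km; running total=6726.6 km
Leg 1 bearing: y=sinΔλ·cosφ2=0.00092960, x=cosφ1·sinφ2-sinφ1·cosφ2·cosΔλ=-0.87029862; θ=atan2(y, x)=179.9388° ≈ 179.9°
Leg 2: φ1=-0.1539712, φ2=-0.0435756, Δφ=0.1103956, Δλ=0.5916561 rad; a=sin²(Δφ/2)+cosφ1·cosφ2·sin²(Δλ/2)=0.0869494577; c=2·atan2(√a, √(1-a))=0.598642982; dist=6371·c=3813.954 ≈ 3814.0 km; running total=10540.6 km
Leg 2 bearing: y=sinΔλ·cosφ2=0.55720698, x=cosφ1·sinφ2-sinφ1·cosφ2·cosΔλ=0.08412719; θ=atan2(y, x)=81.4143° ≈ 81.4°
Leg 3: φ1=-0.0435756, φ2=-0.9050300, Δφ=-0.8614544, Δλ=-2.4582875 rad; a=sin²(Δφ/2)+cosφ1·cosφ2·sin²(Δλ/2)=0.7221386008; c=2·atan2(√a, √(1-a))=2.031163632; dist=6371·c=12940.543 ≈ 12940.5 km; running total=23481.1 km
Leg 3 bearing: y=sinΔλ·cosφ2=-0.38996680, x=cosφ1·sinφ2-sinφ1·cosφ2·cosΔλ=-0.80656287; θ=atan2(y, x)=-154.1966° <0 so +360° → 205.8034° ≈ 205.8°
Leg 4: φ1=-0.9050300, φ2=-0.7814118, Δφ=0.1236182, Δλ=2.1897843 rad; a=sin²(Δφ/2)+cosφ1·cosφ2·sin²(Δλ/2)=0.3502693367; c=2·atan2(√a, √(1-a))=1.266668306; dist=6371·c=8069.944 ≈ 8069.9 km; running total=31551.0 km
Leg 4 bearing: y=sinΔλ·cosφ2=0.57820567, x=cosφ1·sinφ2-sinφ1·cosφ2·cosΔλ=-0.75894737; θ=atan2(y, x)=142.6980° ≈ 142.7°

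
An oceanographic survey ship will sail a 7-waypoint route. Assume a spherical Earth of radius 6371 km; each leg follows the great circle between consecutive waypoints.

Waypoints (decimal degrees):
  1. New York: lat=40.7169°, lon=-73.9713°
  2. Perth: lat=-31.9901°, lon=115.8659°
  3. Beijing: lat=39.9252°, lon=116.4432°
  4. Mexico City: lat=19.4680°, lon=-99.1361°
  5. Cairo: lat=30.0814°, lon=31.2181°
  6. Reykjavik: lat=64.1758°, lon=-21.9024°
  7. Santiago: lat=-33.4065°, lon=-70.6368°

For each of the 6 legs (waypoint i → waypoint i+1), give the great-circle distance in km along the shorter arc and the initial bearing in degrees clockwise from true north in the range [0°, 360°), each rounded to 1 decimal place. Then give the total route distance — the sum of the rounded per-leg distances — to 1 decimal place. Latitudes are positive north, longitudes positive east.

Leg 1: dist=18706.2 km, bearing=314.7°
Leg 2: dist=7996.8 km, bearing=0.5°
Leg 3: dist=12450.8 km, bearing=36.3°
Leg 4: dist=12362.1 km, bearing=45.0°
Leg 5: dist=5266.2 km, bearing=331.7°
Leg 6: dist=11655.2 km, bearing=220.5°
Total: 68437.3 km

Leg 1: φ1=0.7106440, φ2=-0.5583326, Δφ=-1.2689765, Δλ=3.3132842 rad; a=sin²(Δφ/2)+cosφ1·cosφ2·sin²(Δλ/2)=0.9894857284; c=2·atan2(√a, √(1-a))=2.936153323; dist=6371·c=18706.233 ≈ 18706.2 km; running total=18706.2 km
Leg 1 bearing: y=sinΔλ·cosφ2=-0.14490402, x=cosφ1·sinφ2-sinφ1·cosφ2·cosΔλ=0.14358869; θ=atan2(y, x)=-45.2612° <0 so +360° → 314.7388° ≈ 314.7°
Leg 2: φ1=-0.5583326, φ2=0.6968262, Δφ=1.2551588, Δλ=0.0100758 rad; a=sin²(Δφ/2)+cosφ1·cosφ2·sin²(Δλ/2)=0.3448052092; c=2·atan2(√a, √(1-a))=1.255193499; dist=6371·c=7996.838 ≈ 7996.8 km; running total=26703.0 km
Leg 2 bearing: y=sinΔλ·cosφ2=0.00772682, x=cosφ1·sinφ2-sinφ1·cosφ2·cosΔλ=0.95057804; θ=atan2(y, x)=0.4657° ≈ 0.5°
Leg 3: φ1=0.6968262, φ2=0.3397807, Δφ=-0.3570455, Δλ=-3.7625686 rad; a=sin²(Δφ/2)+cosφ1·cosφ2·sin²(Δλ/2)=0.6870801185; c=2·atan2(√a, √(1-a))=1.954287398; dist=6371·c=12450.765 ≈ 12450.8 km; running total=39153.8 km
Leg 3 bearing: y=sinΔλ·cosφ2=0.54856471, x=cosφ1·sinφ2-sinφ1·cosφ2·cosΔλ=0.74771711; θ=atan2(y, x)=36.2657° ≈ 36.3°
Leg 4: φ1=0.3397807, φ2=0.5250195, Δφ=0.1852388, Δλ=2.2751100 rad; a=sin²(Δφ/2)+cosφ1·cosφ2·sin²(Δλ/2)=0.6806083663; c=2·atan2(√a, √(1-a))=1.940368723; dist=6371·c=12362.089 ≈ 12362.1 km; running total=51515.9 km
Leg 4 bearing: y=sinΔλ·cosφ2=0.65941799, x=cosφ1·sinφ2-sinφ1·cosφ2·cosΔλ=0.65931054; θ=atan2(y, x)=45.0047° ≈ 45.0°
Leg 5: φ1=0.5250195, φ2=1.1200790, Δφ=0.5950595, Δλ=-0.9271276 rad; a=sin²(Δφ/2)+cosφ1·cosφ2·sin²(Δλ/2)=0.1613053012; c=2·atan2(√a, √(1-a))=0.826588341; dist=6371·c=5266.194 ≈ 5266.2 km; running total=56782.1 km
Leg 5 bearing: y=sinΔλ·cosφ2=-0.34844525, x=cosφ1·sinφ2-sinφ1·cosφ2·cosΔλ=0.64786535; θ=atan2(y, x)=-28.2730° <0 so +360° → 331.7270° ≈ 331.7°
Leg 6: φ1=1.1200790, φ2=-0.5830534, Δφ=-1.7031324, Δλ=-0.8505757 rad; a=sin²(Δφ/2)+cosφ1·cosφ2·sin²(Δλ/2)=0.6278759532; c=2·atan2(√a, √(1-a))=1.829421723; dist=6371·c=11655.246 ≈ 11655.2 km; running total=68437.3 km
Leg 6 bearing: y=sinΔλ·cosφ2=-0.62747502, x=cosφ1·sinφ2-sinφ1·cosφ2·cosΔλ=-0.73543597; θ=atan2(y, x)=-139.5291° <0 so +360° → 220.4709° ≈ 220.5°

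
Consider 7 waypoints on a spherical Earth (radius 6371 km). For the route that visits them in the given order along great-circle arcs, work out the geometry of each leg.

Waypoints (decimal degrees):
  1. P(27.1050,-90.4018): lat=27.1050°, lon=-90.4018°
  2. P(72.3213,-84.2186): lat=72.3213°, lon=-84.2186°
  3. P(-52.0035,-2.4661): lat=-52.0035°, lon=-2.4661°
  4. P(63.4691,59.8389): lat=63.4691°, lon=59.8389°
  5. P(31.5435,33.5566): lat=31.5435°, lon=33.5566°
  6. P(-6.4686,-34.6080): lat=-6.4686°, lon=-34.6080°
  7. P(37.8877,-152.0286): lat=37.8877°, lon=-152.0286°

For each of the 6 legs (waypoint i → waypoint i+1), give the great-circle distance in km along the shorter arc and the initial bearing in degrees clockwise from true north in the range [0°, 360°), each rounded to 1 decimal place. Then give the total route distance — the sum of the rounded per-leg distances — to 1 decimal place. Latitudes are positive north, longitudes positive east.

Leg 1: dist=5041.9 km, bearing=2.6°
Leg 2: dist=15165.5 km, bearing=118.0°
Leg 3: dist=13928.1 km, bearing=29.0°
Leg 4: dist=3999.1 km, bearing=220.0°
Leg 5: dist=8358.0 km, bearing=252.6°
Leg 6: dist=12841.7 km, bearing=309.1°
Total: 59334.3 km

Leg 1: φ1=0.4730715, φ2=1.2622448, Δφ=0.7891733, Δλ=0.1079172 rad; a=sin²(Δφ/2)+cosφ1·cosφ2·sin²(Δλ/2)=0.1485701427; c=2·atan2(√a, √(1-a))=0.791386528; dist=6371·c=5041.924 ≈ 5041.9 km; running total=5041.9 km
Leg 1 bearing: y=sinΔλ·cosφ2=0.03270860, x=cosφ1·sinφ2-sinφ1·cosφ2·cosΔλ=0.71057608; θ=atan2(y, x)=2.6355° ≈ 2.6°
Leg 2: φ1=1.2622448, φ2=-0.9076323, Δφ=-2.1698771, Δλ=1.4268503 rad; a=sin²(Δφ/2)+cosφ1·cosφ2·sin²(Δλ/2)=0.8620073201; c=2·atan2(√a, √(1-a))=2.380401144; dist=6371·c=15165.536 ≈ 15165.5 km; running total=20207.4 km
Leg 2 bearing: y=sinΔλ·cosφ2=0.60924645, x=cosφ1·sinφ2-sinφ1·cosφ2·cosΔλ=-0.32345257; θ=atan2(y, x)=117.9641° ≈ 118.0°
Leg 3: φ1=-0.9076323, φ2=1.1077448, Δφ=2.0153771, Δλ=1.0874274 rad; a=sin²(Δφ/2)+cosφ1·cosφ2·sin²(Δλ/2)=0.7886298413; c=2·atan2(√a, √(1-a))=2.186165094; dist=6371·c=13928.058 ≈ 13928.1 km; running total=34135.5 km
Leg 3 bearing: y=sinΔλ·cosφ2=0.39550609, x=cosφ1·sinφ2-sinφ1·cosφ2·cosΔλ=0.71438518; θ=atan2(y, x)=28.9703° ≈ 29.0°
Leg 4: φ1=1.1077448, φ2=0.5505379, Δφ=-0.5572068, Δλ=-0.4587127 rad; a=sin²(Δφ/2)+cosφ1·cosφ2·sin²(Δλ/2)=0.0953089986; c=2·atan2(√a, √(1-a))=0.627697275; dist=6371·c=3999.059 ≈ 3999.1 km; running total=38134.6 km
Leg 4 bearing: y=sinΔλ·cosφ2=-0.37736838, x=cosφ1·sinφ2-sinφ1·cosφ2·cosΔλ=-0.44999320; θ=atan2(y, x)=-140.0165° <0 so +360° → 219.9835° ≈ 220.0°
Leg 5: φ1=0.5505379, φ2=-0.1128984, Δφ=-0.6634363, Δλ=-1.1896967 rad; a=sin²(Δφ/2)+cosφ1·cosφ2·sin²(Δλ/2)=0.3719851779; c=2·atan2(√a, √(1-a))=1.311883627; dist=6371·c=8358.011 ≈ 8358.0 km; running total=46492.6 km
Leg 5 bearing: y=sinΔλ·cosφ2=-0.92234669, x=cosφ1·sinφ2-sinφ1·cosφ2·cosΔλ=-0.28935344; θ=atan2(y, x)=-107.4174° <0 so +360° → 252.5826° ≈ 252.6°
Leg 6: φ1=-0.1128984, φ2=0.6612651, Δφ=0.7741635, Δλ=-2.0493761 rad; a=sin²(Δφ/2)+cosφ1·cosφ2·sin²(Δλ/2)=0.7151602859; c=2·atan2(√a, √(1-a))=2.015644208; dist=6371·c=12841.669 ≈ 12841.7 km; running total=59334.3 km
Leg 6 bearing: y=sinΔλ·cosφ2=-0.70054742, x=cosφ1·sinφ2-sinφ1·cosφ2·cosΔλ=0.56926050; θ=atan2(y, x)=-50.9029° <0 so +360° → 309.0971° ≈ 309.1°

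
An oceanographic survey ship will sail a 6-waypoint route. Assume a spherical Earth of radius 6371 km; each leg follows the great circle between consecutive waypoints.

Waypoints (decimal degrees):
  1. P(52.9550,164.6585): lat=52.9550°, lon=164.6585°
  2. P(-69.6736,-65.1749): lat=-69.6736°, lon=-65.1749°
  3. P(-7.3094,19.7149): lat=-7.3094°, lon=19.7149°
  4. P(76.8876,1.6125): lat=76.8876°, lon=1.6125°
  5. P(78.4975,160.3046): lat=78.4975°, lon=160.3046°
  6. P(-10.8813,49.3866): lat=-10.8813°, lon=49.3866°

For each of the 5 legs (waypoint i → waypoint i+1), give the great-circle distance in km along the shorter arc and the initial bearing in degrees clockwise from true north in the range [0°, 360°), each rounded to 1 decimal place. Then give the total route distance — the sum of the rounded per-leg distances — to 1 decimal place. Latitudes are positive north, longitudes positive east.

Leg 1: φ1=0.9242391, φ2=-1.2160337, Δφ=-2.1402728, Δλ=-4.0113496 rad; a=sin²(Δφ/2)+cosφ1·cosφ2·sin²(Δλ/2)=0.9417206291; c=2·atan2(√a, √(1-a))=2.653953039; dist=6371·c=16908.335 ≈ 16908.3 km; running total=16908.3 km
Leg 1 bearing: y=sinΔλ·cosφ2=0.26544877, x=cosφ1·sinφ2-sinφ1·cosφ2·cosΔλ=-0.38609389; θ=atan2(y, x)=145.4905° ≈ 145.5°
Leg 2: φ1=-1.2160337, φ2=-0.1275731, Δφ=1.0884606, Δλ=1.4816065 rad; a=sin²(Δφ/2)+cosφ1·cosφ2·sin²(Δλ/2)=0.4250030336; c=2·atan2(√a, √(1-a))=1.420234191; dist=6371·c=9048.312 ≈ 9048.3 km; running total=25956.6 km
Leg 2 bearing: y=sinΔλ·cosφ2=0.98793111, x=cosφ1·sinφ2-sinφ1·cosφ2·cosΔλ=0.03865160; θ=atan2(y, x)=87.7595° ≈ 87.8°
Leg 3: φ1=-0.1275731, φ2=1.3419418, Δφ=1.4695149, Δλ=-0.3159465 rad; a=sin²(Δφ/2)+cosφ1·cosφ2·sin²(Δλ/2)=0.4550147081; c=2·atan2(√a, √(1-a))=1.480703918; dist=6371·c=9433.565 ≈ 9433.6 km; running total=35390.2 km
Leg 3 bearing: y=sinΔλ·cosφ2=-0.07048974, x=cosφ1·sinφ2-sinφ1·cosφ2·cosΔλ=0.99344677; θ=atan2(y, x)=-4.0586° <0 so +360° → 355.9414° ≈ 355.9°
Leg 4: φ1=1.3419418, φ2=1.3700398, Δφ=0.0280981, Δλ=2.7696996 rad; a=sin²(Δφ/2)+cosφ1·cosφ2·sin²(Δλ/2)=0.0438898546; c=2·atan2(√a, √(1-a))=0.422125238; dist=6371·c=2689.360 ≈ 2689.4 km; running total=38079.6 km
Leg 4 bearing: y=sinΔλ·cosφ2=0.07246180, x=cosφ1·sinφ2-sinφ1·cosφ2·cosΔλ=0.40324116; θ=atan2(y, x)=10.1872° ≈ 10.2°
Leg 5: φ1=1.3700398, φ2=-0.1899145, Δφ=-1.5599543, Δλ=-1.9358843 rad; a=sin²(Δφ/2)+cosφ1·cosφ2·sin²(Δλ/2)=0.6274497033; c=2·atan2(√a, √(1-a))=1.828539999; dist=6371·c=11649.628 ≈ 11649.6 km; running total=49729.2 km
Leg 5 bearing: y=sinΔλ·cosφ2=-0.91729773, x=cosφ1·sinφ2-sinφ1·cosφ2·cosΔλ=0.30592674; θ=atan2(y, x)=-71.5560° <0 so +360° → 288.4440° ≈ 288.4°

Leg 1: dist=16908.3 km, bearing=145.5°
Leg 2: dist=9048.3 km, bearing=87.8°
Leg 3: dist=9433.6 km, bearing=355.9°
Leg 4: dist=2689.4 km, bearing=10.2°
Leg 5: dist=11649.6 km, bearing=288.4°
Total: 49729.2 km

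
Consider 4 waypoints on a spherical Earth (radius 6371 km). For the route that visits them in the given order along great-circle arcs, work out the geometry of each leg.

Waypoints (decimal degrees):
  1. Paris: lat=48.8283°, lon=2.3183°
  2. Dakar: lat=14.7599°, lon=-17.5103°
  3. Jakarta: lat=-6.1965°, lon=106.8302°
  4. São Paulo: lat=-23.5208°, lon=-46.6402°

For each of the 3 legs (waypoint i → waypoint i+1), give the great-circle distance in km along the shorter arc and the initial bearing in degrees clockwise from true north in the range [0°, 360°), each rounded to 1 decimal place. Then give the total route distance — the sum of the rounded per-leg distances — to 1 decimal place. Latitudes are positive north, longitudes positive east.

Leg 1: φ1=0.8522146, φ2=0.2576089, Δφ=-0.5946058, Δλ=-0.3460744 rad; a=sin²(Δφ/2)+cosφ1·cosφ2·sin²(Δλ/2)=0.1046866391; c=2·atan2(√a, √(1-a))=0.658964449; dist=6371·c=4198.263 ≈ 4198.3 km; running total=4198.3 km
Leg 1 bearing: y=sinΔλ·cosφ2=-0.32801434, x=cosφ1·sinφ2-sinφ1·cosφ2·cosΔλ=-0.51702609; θ=atan2(y, x)=-147.6079° <0 so +360° → 212.3921° ≈ 212.4°
Leg 2: φ1=0.2576089, φ2=-0.1081493, Δφ=-0.3657582, Δλ=2.1701511 rad; a=sin²(Δφ/2)+cosφ1·cosφ2·sin²(Δλ/2)=0.7849038520; c=2·atan2(√a, √(1-a))=2.177068163; dist=6371·c=13870.101 ≈ 13870.1 km; running total=18068.4 km
Leg 2 bearing: y=sinΔλ·cosφ2=0.82087565, x=cosφ1·sinφ2-sinφ1·cosφ2·cosΔλ=0.03850120; θ=atan2(y, x)=87.3146° ≈ 87.3°
Leg 3: φ1=-0.1081493, φ2=-0.4105154, Δφ=-0.3023661, Δλ=-2.6785638 rad; a=sin²(Δφ/2)+cosφ1·cosφ2·sin²(Δλ/2)=0.8862490960; c=2·atan2(√a, √(1-a))=2.453562175; dist=6371·c=15631.645 ≈ 15631.6 km; running total=33700.0 km
Leg 3 bearing: y=sinΔλ·cosφ2=-0.40954945, x=cosφ1·sinφ2-sinφ1·cosφ2·cosΔλ=-0.48529969; θ=atan2(y, x)=-139.8386° <0 so +360° → 220.1614° ≈ 220.2°

Leg 1: dist=4198.3 km, bearing=212.4°
Leg 2: dist=13870.1 km, bearing=87.3°
Leg 3: dist=15631.6 km, bearing=220.2°
Total: 33700.0 km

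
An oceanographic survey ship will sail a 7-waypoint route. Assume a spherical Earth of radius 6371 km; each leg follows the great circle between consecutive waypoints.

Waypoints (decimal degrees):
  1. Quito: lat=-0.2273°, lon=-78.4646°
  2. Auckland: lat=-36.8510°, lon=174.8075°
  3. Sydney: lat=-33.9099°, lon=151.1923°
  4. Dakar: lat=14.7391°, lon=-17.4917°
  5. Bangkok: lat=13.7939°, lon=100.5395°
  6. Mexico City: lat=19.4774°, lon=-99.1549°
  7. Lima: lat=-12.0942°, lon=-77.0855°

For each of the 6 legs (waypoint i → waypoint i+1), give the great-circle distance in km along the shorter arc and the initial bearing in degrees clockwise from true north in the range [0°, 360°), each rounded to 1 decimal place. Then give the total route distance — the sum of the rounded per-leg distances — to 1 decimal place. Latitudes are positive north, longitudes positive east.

Leg 1: dist=11472.6 km, bearing=231.9°
Leg 2: dist=2160.1 km, bearing=271.7°
Leg 3: dist=17598.9 km, bearing=210.8°
Leg 4: dist=12495.9 km, bearing=68.0°
Leg 5: dist=15733.2 km, bearing=30.7°
Leg 6: dist=4262.2 km, bearing=143.7°
Total: 63722.9 km

Leg 1: φ1=-0.0039671, φ2=-0.6431713, Δφ=-0.6392041, Δλ=4.4204320 rad; a=sin²(Δφ/2)+cosφ1·cosφ2·sin²(Δλ/2)=0.6139687117; c=2·atan2(√a, √(1-a))=1.800755142; dist=6371·c=11472.611 ≈ 11472.6 km; running total=11472.6 km
Leg 1 bearing: y=sinΔλ·cosφ2=-0.76633544, x=cosφ1·sinφ2-sinφ1·cosφ2·cosΔλ=-0.60064509; θ=atan2(y, x)=-128.0889° <0 so +360° → 231.9111° ≈ 231.9°
Leg 2: φ1=-0.6431713, φ2=-0.5918394, Δφ=0.0513319, Δλ=-0.4121630 rad; a=sin²(Δφ/2)+cosφ1·cosφ2·sin²(Δλ/2)=0.0284654998; c=2·atan2(√a, √(1-a))=0.339056171; dist=6371·c=2160.127 ≈ 2160.1 km; running total=13632.7 km
Leg 2 bearing: y=sinΔλ·cosφ2=-0.33245777, x=cosφ1·sinφ2-sinφ1·cosφ2·cosΔλ=0.00962764; θ=atan2(y, x)=-88.3412° <0 so +360° → 271.6588° ≈ 271.7°
Leg 3: φ1=-0.5918394, φ2=0.2572458, Δφ=0.8490852, Δλ=-2.9440912 rad; a=sin²(Δφ/2)+cosφ1·cosφ2·sin²(Δλ/2)=0.9644705457; c=2·atan2(√a, √(1-a))=2.762338674; dist=6371·c=17598.860 ≈ 17598.9 km; running total=31231.6 km
Leg 3 bearing: y=sinΔλ·cosφ2=-0.18976323, x=cosφ1·sinφ2-sinφ1·cosφ2·cosΔλ=-0.31789678; θ=atan2(y, x)=-149.1656° <0 so +360° → 210.8344° ≈ 210.8°
Leg 4: φ1=0.2572458, φ2=0.2407490, Δφ=-0.0164969, Δλ=2.0600331 rad; a=sin²(Δφ/2)+cosφ1·cosφ2·sin²(Δλ/2)=0.6903598650; c=2·atan2(√a, √(1-a))=1.961370846; dist=6371·c=12495.894 ≈ 12495.9 km; running total=43727.5 km
Leg 4 bearing: y=sinΔλ·cosφ2=0.85723469, x=cosφ1·sinφ2-sinφ1·cosφ2·cosΔλ=0.34670041; θ=atan2(y, x)=67.9796° ≈ 68.0°
Leg 5: φ1=0.2407490, φ2=0.3399448, Δφ=0.0991958, Δλ=-3.4853248 rad; a=sin²(Δφ/2)+cosφ1·cosφ2·sin²(Δλ/2)=0.8912619216; c=2·atan2(√a, √(1-a))=2.469505463; dist=6371·c=15733.219 ≈ 15733.2 km; running total=59460.7 km
Leg 5 bearing: y=sinΔλ·cosφ2=0.31771758, x=cosφ1·sinφ2-sinφ1·cosφ2·cosΔλ=0.53545492; θ=atan2(y, x)=30.6832° ≈ 30.7°
Leg 6: φ1=0.3399448, φ2=-0.2110836, Δφ=-0.5510284, Δλ=0.3851837 rad; a=sin²(Δφ/2)+cosφ1·cosφ2·sin²(Δλ/2)=0.1077788766; c=2·atan2(√a, √(1-a))=0.669000021; dist=6371·c=4262.199 ≈ 4262.2 km; running total=63722.9 km
Leg 6 bearing: y=sinΔλ·cosφ2=0.36738986, x=cosφ1·sinφ2-sinφ1·cosφ2·cosΔλ=-0.49967495; θ=atan2(y, x)=143.6745° ≈ 143.7°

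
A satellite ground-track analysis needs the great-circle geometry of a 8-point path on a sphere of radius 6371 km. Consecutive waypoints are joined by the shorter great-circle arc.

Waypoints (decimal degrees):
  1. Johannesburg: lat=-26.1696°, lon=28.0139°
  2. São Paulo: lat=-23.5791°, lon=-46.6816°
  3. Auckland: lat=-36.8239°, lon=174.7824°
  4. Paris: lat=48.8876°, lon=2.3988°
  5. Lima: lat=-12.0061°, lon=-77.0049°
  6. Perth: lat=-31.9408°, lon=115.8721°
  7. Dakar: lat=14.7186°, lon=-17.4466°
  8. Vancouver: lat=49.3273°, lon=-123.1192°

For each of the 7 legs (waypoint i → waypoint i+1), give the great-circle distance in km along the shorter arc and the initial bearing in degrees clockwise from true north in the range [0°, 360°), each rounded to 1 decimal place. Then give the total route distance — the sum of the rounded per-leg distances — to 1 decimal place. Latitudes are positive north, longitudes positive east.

Leg 1: φ1=-0.4567457, φ2=-0.4115329, Δφ=0.0452128, Δλ=-1.3036824 rad; a=sin²(Δφ/2)+cosφ1·cosφ2·sin²(Δλ/2)=0.3032339814; c=2·atan2(√a, √(1-a))=1.166325830; dist=6371·c=7430.662 ≈ 7430.7 km; running total=7430.7 km
Leg 1 bearing: y=sinΔλ·cosφ2=-0.88400627, x=cosφ1·sinφ2-sinφ1·cosφ2·cosΔλ=-0.25232012; θ=atan2(y, x)=-105.9302° <0 so +360° → 254.0698° ≈ 254.1°
Leg 2: φ1=-0.4115329, φ2=-0.6426983, Δφ=-0.2311654, Δλ=3.8652760 rad; a=sin²(Δφ/2)+cosφ1·cosφ2·sin²(Δλ/2)=0.6550117461; c=2·atan2(√a, √(1-a))=1.886014069; dist=6371·c=12015.796 ≈ 12015.8 km; running total=19446.5 km
Leg 2 bearing: y=sinΔλ·cosφ2=-0.53003825, x=cosφ1·sinφ2-sinφ1·cosφ2·cosΔλ=-0.78926858; θ=atan2(y, x)=-146.1164° <0 so +360° → 213.8836° ≈ 213.9°
Leg 3: φ1=-0.6426983, φ2=0.8532496, Δφ=1.4959479, Δλ=-3.0086614 rad; a=sin²(Δφ/2)+cosφ1·cosφ2·sin²(Δλ/2)=0.9866361112; c=2·atan2(√a, √(1-a))=2.909869993; dist=6371·c=18538.782 ≈ 18538.8 km; running total=37985.3 km
Leg 3 bearing: y=sinΔλ·cosφ2=-0.08715020, x=cosφ1·sinφ2-sinφ1·cosφ2·cosΔλ=0.21247594; θ=atan2(y, x)=-22.3017° <0 so +360° → 337.6983° ≈ 337.7°
Leg 4: φ1=0.8532496, φ2=-0.2095460, Δφ=-1.0627956, Δλ=-1.3858560 rad; a=sin²(Δφ/2)+cosφ1·cosφ2·sin²(Δλ/2)=0.5192275573; c=2·atan2(√a, √(1-a))=1.609260926; dist=6371·c=10252.601 ≈ 10252.6 km; running total=48237.9 km
Leg 4 bearing: y=sinΔλ·cosφ2=-0.96144571, x=cosφ1·sinφ2-sinφ1·cosφ2·cosΔλ=-0.27229278; θ=atan2(y, x)=-105.8127° <0 so +360° → 254.1873° ≈ 254.2°
Leg 5: φ1=-0.2095460, φ2=-0.5574721, Δφ=-0.3479262, Δλ=3.3663387 rad; a=sin²(Δφ/2)+cosφ1·cosφ2·sin²(Δλ/2)=0.8495542852; c=2·atan2(√a, √(1-a))=2.344946335; dist=6371·c=14939.653 ≈ 14939.7 km; running total=63177.6 km
Leg 5 bearing: y=sinΔλ·cosφ2=-0.18911691, x=cosφ1·sinφ2-sinφ1·cosφ2·cosΔλ=-0.68955203; θ=atan2(y, x)=-164.6631° <0 so +360° → 195.3369° ≈ 195.3°
Leg 6: φ1=-0.5574721, φ2=0.2568880, Δφ=0.8143602, Δλ=-2.3268503 rad; a=sin²(Δφ/2)+cosφ1·cosφ2·sin²(Δλ/2)=0.8487472129; c=2·atan2(√a, √(1-a))=2.342691323; dist=6371·c=14925.286 ≈ 14925.3 km; running total=78102.9 km
Leg 6 bearing: y=sinΔλ·cosφ2=-0.70367460, x=cosφ1·sinφ2-sinφ1·cosφ2·cosΔλ=-0.13543847; θ=atan2(y, x)=-100.8947° <0 so +360° → 259.1053° ≈ 259.1°
Leg 7: φ1=0.2568880, φ2=0.8609238, Δφ=0.6040358, Δλ=-1.8443348 rad; a=sin²(Δφ/2)+cosφ1·cosφ2·sin²(Δλ/2)=0.4887916714; c=2·atan2(√a, √(1-a))=1.548377792; dist=6371·c=9864.715 ≈ 9864.7 km; running total=87967.6 km
Leg 7 bearing: y=sinΔλ·cosφ2=-0.62750619, x=cosφ1·sinφ2-sinφ1·cosφ2·cosΔλ=0.77828881; θ=atan2(y, x)=-38.8780° <0 so +360° → 321.1220° ≈ 321.1°

Leg 1: dist=7430.7 km, bearing=254.1°
Leg 2: dist=12015.8 km, bearing=213.9°
Leg 3: dist=18538.8 km, bearing=337.7°
Leg 4: dist=10252.6 km, bearing=254.2°
Leg 5: dist=14939.7 km, bearing=195.3°
Leg 6: dist=14925.3 km, bearing=259.1°
Leg 7: dist=9864.7 km, bearing=321.1°
Total: 87967.6 km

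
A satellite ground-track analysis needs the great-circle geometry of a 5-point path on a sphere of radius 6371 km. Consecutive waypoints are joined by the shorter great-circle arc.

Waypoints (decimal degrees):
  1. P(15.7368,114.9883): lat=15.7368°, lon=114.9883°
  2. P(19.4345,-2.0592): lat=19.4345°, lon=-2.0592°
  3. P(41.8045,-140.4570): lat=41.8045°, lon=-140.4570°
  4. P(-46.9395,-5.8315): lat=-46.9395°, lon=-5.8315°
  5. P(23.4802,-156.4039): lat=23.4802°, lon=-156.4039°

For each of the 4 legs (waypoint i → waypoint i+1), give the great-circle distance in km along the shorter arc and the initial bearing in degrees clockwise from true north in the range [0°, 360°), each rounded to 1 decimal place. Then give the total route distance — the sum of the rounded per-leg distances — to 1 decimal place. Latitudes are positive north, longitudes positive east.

Leg 1: dist=12099.6 km, bearing=297.5°
Leg 2: dist=11974.5 km, bearing=328.7°
Leg 3: dist=16415.1 km, bearing=114.8°
Leg 4: dist=16320.9 km, bearing=235.3°
Total: 56810.1 km

Leg 1: φ1=0.2746590, φ2=0.3391960, Δφ=0.0645370, Δλ=-2.0428643 rad; a=sin²(Δφ/2)+cosφ1·cosφ2·sin²(Δλ/2)=0.6612521102; c=2·atan2(√a, √(1-a))=1.899170205; dist=6371·c=12099.613 ≈ 12099.6 km; running total=12099.6 km
Leg 1 bearing: y=sinΔλ·cosφ2=-0.83988397, x=cosφ1·sinφ2-sinφ1·cosφ2·cosΔλ=0.43656151; θ=atan2(y, x)=-62.5351° <0 so +360° → 297.4649° ≈ 297.5°
Leg 2: φ1=0.3391960, φ2=0.7296262, Δφ=0.3904302, Δλ=-2.4154973 rad; a=sin²(Δφ/2)+cosφ1·cosφ2·sin²(Δλ/2)=0.6519267547; c=2·atan2(√a, √(1-a))=1.879531137; dist=6371·c=11974.493 ≈ 11974.5 km; running total=24074.1 km
Leg 2 bearing: y=sinΔλ·cosφ2=-0.49492770, x=cosφ1·sinφ2-sinφ1·cosφ2·cosΔλ=0.81407593; θ=atan2(y, x)=-31.2980° <0 so +360° → 328.7020° ≈ 328.7°
Leg 3: φ1=0.7296262, φ2=-0.8192488, Δφ=-1.5488750, Δλ=2.3496582 rad; a=sin²(Δφ/2)+cosφ1·cosφ2·sin²(Δλ/2)=0.9222788526; c=2·atan2(√a, √(1-a))=2.576534953; dist=6371·c=16415.104 ≈ 16415.1 km; running total=40489.2 km
Leg 3 bearing: y=sinΔλ·cosφ2=0.48593678, x=cosφ1·sinφ2-sinφ1·cosφ2·cosΔλ=-0.22491717; θ=atan2(y, x)=114.8372° ≈ 114.8°
Leg 4: φ1=-0.8192488, φ2=0.4098068, Δφ=1.2290556, Δλ=-2.6279841 rad; a=sin²(Δφ/2)+cosφ1·cosφ2·sin²(Δλ/2)=0.9182722381; c=2·atan2(√a, √(1-a))=2.561741982; dist=6371·c=16320.858 ≈ 16320.9 km; running total=56810.1 km
Leg 4 bearing: y=sinΔλ·cosφ2=-0.45064072, x=cosφ1·sinφ2-sinφ1·cosφ2·cosΔλ=-0.31163485; θ=atan2(y, x)=-124.6653° <0 so +360° → 235.3347° ≈ 235.3°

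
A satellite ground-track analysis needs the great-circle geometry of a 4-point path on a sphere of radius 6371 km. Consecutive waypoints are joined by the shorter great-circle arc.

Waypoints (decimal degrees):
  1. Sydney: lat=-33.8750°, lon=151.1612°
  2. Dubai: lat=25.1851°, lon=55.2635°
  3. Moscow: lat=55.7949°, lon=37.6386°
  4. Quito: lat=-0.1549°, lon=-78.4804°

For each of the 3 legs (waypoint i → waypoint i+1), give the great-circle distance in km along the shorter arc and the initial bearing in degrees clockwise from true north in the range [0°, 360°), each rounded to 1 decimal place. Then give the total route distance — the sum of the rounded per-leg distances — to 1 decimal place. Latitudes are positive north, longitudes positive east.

Leg 1: φ1=-0.5912303, φ2=0.4395629, Δφ=1.0307932, Δλ=-1.6737306 rad; a=sin²(Δφ/2)+cosφ1·cosφ2·sin²(Δλ/2)=0.6571960035; c=2·atan2(√a, √(1-a))=1.890612444; dist=6371·c=12045.092 ≈ 12045.1 km; running total=12045.1 km
Leg 1 bearing: y=sinΔλ·cosφ2=-0.90014786, x=cosφ1·sinφ2-sinφ1·cosφ2·cosΔλ=0.30148217; θ=atan2(y, x)=-71.4830° <0 so +360° → 288.5170° ≈ 288.5°
Leg 2: φ1=0.4395629, φ2=0.9738047, Δφ=0.5342418, Δλ=-0.3076125 rad; a=sin²(Δφ/2)+cosφ1·cosφ2·sin²(Δλ/2)=0.0816123273; c=2·atan2(√a, √(1-a))=0.579429164; dist=6371·c=3691.543 ≈ 3691.5 km; running total=15736.6 km
Leg 2 bearing: y=sinΔλ·cosφ2=-0.17021220, x=cosφ1·sinφ2-sinφ1·cosφ2·cosΔλ=0.52041793; θ=atan2(y, x)=-18.1113° <0 so +360° → 341.8887° ≈ 341.9°
Leg 3: φ1=0.9738047, φ2=-0.0027035, Δφ=-0.9765082, Δλ=-2.0266589 rad; a=sin²(Δφ/2)+cosφ1·cosφ2·sin²(Δλ/2)=0.6248586297; c=2·atan2(√a, √(1-a))=1.823184580; dist=6371·c=11615.509 ≈ 11615.5 km; running total=27352.1 km
Leg 3 bearing: y=sinΔλ·cosφ2=-0.89787836, x=cosφ1·sinφ2-sinφ1·cosφ2·cosΔλ=0.36256827; θ=atan2(y, x)=-68.0109° <0 so +360° → 291.9891° ≈ 292.0°

Leg 1: dist=12045.1 km, bearing=288.5°
Leg 2: dist=3691.5 km, bearing=341.9°
Leg 3: dist=11615.5 km, bearing=292.0°
Total: 27352.1 km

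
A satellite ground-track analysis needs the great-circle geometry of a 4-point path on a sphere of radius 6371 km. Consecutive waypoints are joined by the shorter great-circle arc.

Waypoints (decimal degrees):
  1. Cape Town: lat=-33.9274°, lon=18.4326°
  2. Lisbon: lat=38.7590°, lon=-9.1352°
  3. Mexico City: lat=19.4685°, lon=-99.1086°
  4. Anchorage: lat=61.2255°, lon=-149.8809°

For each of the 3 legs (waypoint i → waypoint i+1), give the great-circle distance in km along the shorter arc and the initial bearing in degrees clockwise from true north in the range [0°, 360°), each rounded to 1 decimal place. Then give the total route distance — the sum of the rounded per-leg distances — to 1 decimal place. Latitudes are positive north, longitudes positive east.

Leg 1: φ1=-0.5921448, φ2=0.6764722, Δφ=1.2686170, Δλ=-0.4811489 rad; a=sin²(Δφ/2)+cosφ1·cosφ2·sin²(Δλ/2)=0.3879295752; c=2·atan2(√a, √(1-a))=1.344734961; dist=6371·c=8567.306 ≈ 8567.3 km; running total=8567.3 km
Leg 1 bearing: y=sinΔλ·cosφ2=-0.36088341, x=cosφ1·sinφ2-sinφ1·cosφ2·cosΔλ=0.90527567; θ=atan2(y, x)=-21.7344° <0 so +360° → 338.2656° ≈ 338.3°
Leg 2: φ1=0.6764722, φ2=0.3397894, Δφ=-0.3366827, Δλ=-1.5703321 rad; a=sin²(Δφ/2)+cosφ1·cosφ2·sin²(Δλ/2)=0.3955023574; c=2·atan2(√a, √(1-a))=1.360248883; dist=6371·c=8666.146 ≈ 8666.1 km; running total=17233.4 km
Leg 2 bearing: y=sinΔλ·cosφ2=-0.94282477, x=cosφ1·sinφ2-sinφ1·cosφ2·cosΔλ=0.25961978; θ=atan2(y, x)=-74.6044° <0 so +360° → 285.3956° ≈ 285.4°
Leg 3: φ1=0.3397894, φ2=1.0685866, Δφ=0.7287971, Δλ=-0.8861438 rad; a=sin²(Δφ/2)+cosφ1·cosφ2·sin²(Δλ/2)=0.2104271953; c=2·atan2(√a, √(1-a))=0.953116071; dist=6371·c=6072.302 ≈ 6072.3 km; running total=23305.7 km
Leg 3 bearing: y=sinΔλ·cosφ2=-0.37288295, x=cosφ1·sinφ2-sinφ1·cosφ2·cosΔλ=0.72494735; θ=atan2(y, x)=-27.2194° <0 so +360° → 332.7806° ≈ 332.8°

Leg 1: dist=8567.3 km, bearing=338.3°
Leg 2: dist=8666.1 km, bearing=285.4°
Leg 3: dist=6072.3 km, bearing=332.8°
Total: 23305.7 km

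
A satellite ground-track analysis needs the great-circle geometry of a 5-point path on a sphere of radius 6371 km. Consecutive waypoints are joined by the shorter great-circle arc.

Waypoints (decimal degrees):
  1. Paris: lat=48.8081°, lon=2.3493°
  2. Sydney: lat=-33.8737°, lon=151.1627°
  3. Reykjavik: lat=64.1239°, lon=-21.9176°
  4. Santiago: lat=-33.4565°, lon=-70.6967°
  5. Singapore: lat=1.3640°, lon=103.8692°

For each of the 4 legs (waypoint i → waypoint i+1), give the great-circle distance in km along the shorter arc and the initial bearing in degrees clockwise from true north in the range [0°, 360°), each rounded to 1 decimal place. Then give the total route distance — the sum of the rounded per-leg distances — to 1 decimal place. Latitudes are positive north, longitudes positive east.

Leg 1: dist=16959.8 km, bearing=68.7°
Leg 2: dist=16618.2 km, bearing=354.1°
Leg 3: dist=11657.5 km, bearing=220.5°
Leg 4: dist=16401.9 km, bearing=169.8°
Total: 61637.4 km

Leg 1: φ1=0.8518620, φ2=-0.5912076, Δφ=-1.4430696, Δλ=2.5972838 rad; a=sin²(Δφ/2)+cosφ1·cosφ2·sin²(Δλ/2)=0.9436004244; c=2·atan2(√a, √(1-a))=2.662038785; dist=6371·c=16959.849 ≈ 16959.8 km; running total=16959.8 km
Leg 1 bearing: y=sinΔλ·cosφ2=0.42993526, x=cosφ1·sinφ2-sinφ1·cosφ2·cosΔλ=0.16742261; θ=atan2(y, x)=68.7234° ≈ 68.7°
Leg 2: φ1=-0.5912076, φ2=1.1191732, Δφ=1.7103808, Δλ=-3.0208211 rad; a=sin²(Δφ/2)+cosφ1·cosφ2·sin²(Δλ/2)=0.9305971865; c=2·atan2(√a, √(1-a))=2.608411195; dist=6371·c=16618.188 ≈ 16618.2 km; running total=33578.0 km
Leg 2 bearing: y=sinΔλ·cosφ2=-0.05257987, x=cosφ1·sinφ2-sinφ1·cosφ2·cosΔλ=0.50554882; θ=atan2(y, x)=-5.9377° <0 so +360° → 354.0623° ≈ 354.1°
Leg 3: φ1=1.1191732, φ2=-0.5839261, Δφ=-1.7030993, Δλ=-0.8513559 rad; a=sin²(Δφ/2)+cosφ1·cosφ2·sin²(Δλ/2)=0.6280464361; c=2·atan2(√a, √(1-a))=1.829774435; dist=6371·c=11657.493 ≈ 11657.5 km; running total=45235.5 km
Leg 3 bearing: y=sinΔλ·cosφ2=-0.62754273, x=cosφ1·sinφ2-sinφ1·cosφ2·cosΔλ=-0.73525952; θ=atan2(y, x)=-139.5193° <0 so +360° → 220.4807° ≈ 220.5°
Leg 4: φ1=-0.5839261, φ2=0.0238063, Δφ=0.6077324, Δλ=3.0467497 rad; a=sin²(Δφ/2)+cosφ1·cosφ2·sin²(Δλ/2)=0.9217214936; c=2·atan2(√a, √(1-a))=2.574456581; dist=6371·c=16401.863 ≈ 16401.9 km; running total=61637.4 km
Leg 4 bearing: y=sinΔλ·cosφ2=0.09467398, x=cosφ1·sinφ2-sinφ1·cosφ2·cosΔλ=-0.52881071; θ=atan2(y, x)=169.8498° ≈ 169.8°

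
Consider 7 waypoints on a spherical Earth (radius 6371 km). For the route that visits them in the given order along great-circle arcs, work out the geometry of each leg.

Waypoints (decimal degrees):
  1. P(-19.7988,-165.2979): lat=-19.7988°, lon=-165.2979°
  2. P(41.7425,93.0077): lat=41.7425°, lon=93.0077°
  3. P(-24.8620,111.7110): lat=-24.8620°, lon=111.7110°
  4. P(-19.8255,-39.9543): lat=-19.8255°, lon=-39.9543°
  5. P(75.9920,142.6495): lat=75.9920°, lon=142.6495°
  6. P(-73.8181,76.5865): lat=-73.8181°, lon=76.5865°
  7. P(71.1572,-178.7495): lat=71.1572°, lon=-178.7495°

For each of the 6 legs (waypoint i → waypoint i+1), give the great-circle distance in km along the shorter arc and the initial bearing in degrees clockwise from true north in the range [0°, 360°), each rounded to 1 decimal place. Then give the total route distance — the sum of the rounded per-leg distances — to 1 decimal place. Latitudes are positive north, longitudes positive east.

Leg 1: dist=12407.2 km, bearing=308.2°
Leg 2: dist=7652.3 km, bearing=161.8°
Leg 3: dist=14176.8 km, bearing=214.2°
Leg 4: dist=13767.9 km, bearing=359.2°
Leg 5: dist=17207.4 km, bearing=216.7°
Leg 6: dist=17646.8 km, bearing=59.3°
Total: 82858.4 km

Leg 1: φ1=-0.3455542, φ2=0.7285441, Δφ=1.0740983, Δλ=4.5082832 rad; a=sin²(Δφ/2)+cosφ1·cosφ2·sin²(Δλ/2)=0.6839052161; c=2·atan2(√a, √(1-a))=1.947449623; dist=6371·c=12407.202 ≈ 12407.2 km; running total=12407.2 km
Leg 1 bearing: y=sinΔλ·cosφ2=-0.73065653, x=cosφ1·sinφ2-sinφ1·cosφ2·cosΔλ=0.57520129; θ=atan2(y, x)=-51.7888° <0 so +360° → 308.2112° ≈ 308.2°
Leg 2: φ1=0.7285441, φ2=-0.4339238, Δφ=-1.1624678, Δλ=0.3264342 rad; a=sin²(Δφ/2)+cosφ1·cosφ2·sin²(Δλ/2)=0.3193375129; c=2·atan2(√a, √(1-a))=1.201107849; dist=6371·c=7652.258 ≈ 7652.3 km; running total=20059.5 km
Leg 2 bearing: y=sinΔλ·cosφ2=0.29094906, x=cosφ1·sinφ2-sinφ1·cosφ2·cosΔλ=-0.88588538; θ=atan2(y, x)=161.8184° ≈ 161.8°
Leg 3: φ1=-0.4339238, φ2=-0.3460203, Δφ=0.0879035, Δλ=-2.6470588 rad; a=sin²(Δφ/2)+cosφ1·cosφ2·sin²(Δλ/2)=0.8043448172; c=2·atan2(√a, √(1-a))=2.225204304; dist=6371·c=14176.777 ≈ 14176.8 km; running total=34236.3 km
Leg 3 bearing: y=sinΔλ·cosφ2=-0.44649052, x=cosφ1·sinφ2-sinφ1·cosφ2·cosΔλ=-0.65585299; θ=atan2(y, x)=-145.7538° <0 so +360° → 214.2462° ≈ 214.2°
Leg 4: φ1=-0.3460203, φ2=1.3263106, Δφ=1.6723309, Δλ=3.1870375 rad; a=sin²(Δφ/2)+cosφ1·cosφ2·sin²(Δλ/2)=0.7782731435; c=2·atan2(√a, √(1-a))=2.161019301; dist=6371·c=13767.854 ≈ 13767.9 km; running total=48004.2 km
Leg 4 bearing: y=sinΔλ·cosφ2=-0.01099648, x=cosφ1·sinφ2-sinφ1·cosφ2·cosΔλ=0.83074383; θ=atan2(y, x)=-0.7584° <0 so +360° → 359.2416° ≈ 359.2°
Leg 5: φ1=1.3263106, φ2=-1.2883689, Δφ=-2.6146795, Δλ=-1.1530169 rad; a=sin²(Δφ/2)+cosφ1·cosφ2·sin²(Δλ/2)=0.9522259234; c=2·atan2(√a, √(1-a))=2.700889285; dist=6371·c=17207.366 ≈ 17207.4 km; running total=65211.6 km
Leg 5 bearing: y=sinΔλ·cosφ2=-0.25471839, x=cosφ1·sinφ2-sinφ1·cosφ2·cosΔλ=-0.34217743; θ=atan2(y, x)=-143.3358° <0 so +360° → 216.6642° ≈ 216.7°
Leg 6: φ1=-1.2883689, φ2=1.2419274, Δφ=2.5302963, Δλ=-4.4564539 rad; a=sin²(Δφ/2)+cosφ1·cosφ2·sin²(Δλ/2)=0.9658494604; c=2·atan2(√a, √(1-a))=2.769858702; dist=6371·c=17646.770 ≈ 17646.8 km; running total=82858.4 km
Leg 6 bearing: y=sinΔλ·cosφ2=0.31245256, x=cosφ1·sinφ2-sinφ1·cosφ2·cosΔλ=0.18523098; θ=atan2(y, x)=59.3393° ≈ 59.3°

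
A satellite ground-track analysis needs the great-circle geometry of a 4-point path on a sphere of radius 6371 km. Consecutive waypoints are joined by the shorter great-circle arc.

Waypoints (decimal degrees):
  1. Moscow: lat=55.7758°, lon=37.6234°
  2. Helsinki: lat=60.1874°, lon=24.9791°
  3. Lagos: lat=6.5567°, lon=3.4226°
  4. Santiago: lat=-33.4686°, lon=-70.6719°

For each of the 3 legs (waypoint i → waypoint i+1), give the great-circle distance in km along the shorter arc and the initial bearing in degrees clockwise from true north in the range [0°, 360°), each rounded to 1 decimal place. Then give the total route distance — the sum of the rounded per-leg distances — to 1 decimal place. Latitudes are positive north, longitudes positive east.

Leg 1: dist=890.1 km, bearing=308.6°
Leg 2: dist=6232.7 km, bearing=206.1°
Leg 3: dist=8957.0 km, bearing=234.4°
Total: 16079.8 km

Leg 1: φ1=0.9734714, φ2=1.0504683, Δφ=0.0769969, Δλ=-0.2206847 rad; a=sin²(Δφ/2)+cosφ1·cosφ2·sin²(Δλ/2)=0.0048721203; c=2·atan2(√a, √(1-a))=0.139714758; dist=6371·c=890.123 ≈ 890.1 km; running total=890.1 km
Leg 1 bearing: y=sinΔλ·cosφ2=-0.10882825, x=cosφ1·sinφ2-sinφ1·cosφ2·cosΔλ=0.08689041; θ=atan2(y, x)=-51.3955° <0 so +360° → 308.6045° ≈ 308.6°
Leg 2: φ1=1.0504683, φ2=0.1144360, Δφ=-0.9360323, Δλ=-0.3762319 rad; a=sin²(Δφ/2)+cosφ1·cosφ2·sin²(Δλ/2)=0.2207794350; c=2·atan2(√a, √(1-a))=0.978290907; dist=6371·c=6232.691 ≈ 6232.7 km; running total=7122.8 km
Leg 2 bearing: y=sinΔλ·cosφ2=-0.36501538, x=cosφ1·sinφ2-sinφ1·cosφ2·cosΔλ=-0.74492098; θ=atan2(y, x)=-153.8949° <0 so +360° → 206.1051° ≈ 206.1°
Leg 3: φ1=0.1144360, φ2=-0.5841373, Δφ=-0.6985733, Δλ=-1.2931930 rad; a=sin²(Δφ/2)+cosφ1·cosφ2·sin²(Δλ/2)=0.4179281073; c=2·atan2(√a, √(1-a))=1.405906366; dist=6371·c=8957.029 ≈ 8957.0 km; running total=16079.8 km
Leg 3 bearing: y=sinΔλ·cosφ2=-0.80225129, x=cosφ1·sinφ2-sinφ1·cosφ2·cosΔλ=-0.57397708; θ=atan2(y, x)=-125.5821° <0 so +360° → 234.4179° ≈ 234.4°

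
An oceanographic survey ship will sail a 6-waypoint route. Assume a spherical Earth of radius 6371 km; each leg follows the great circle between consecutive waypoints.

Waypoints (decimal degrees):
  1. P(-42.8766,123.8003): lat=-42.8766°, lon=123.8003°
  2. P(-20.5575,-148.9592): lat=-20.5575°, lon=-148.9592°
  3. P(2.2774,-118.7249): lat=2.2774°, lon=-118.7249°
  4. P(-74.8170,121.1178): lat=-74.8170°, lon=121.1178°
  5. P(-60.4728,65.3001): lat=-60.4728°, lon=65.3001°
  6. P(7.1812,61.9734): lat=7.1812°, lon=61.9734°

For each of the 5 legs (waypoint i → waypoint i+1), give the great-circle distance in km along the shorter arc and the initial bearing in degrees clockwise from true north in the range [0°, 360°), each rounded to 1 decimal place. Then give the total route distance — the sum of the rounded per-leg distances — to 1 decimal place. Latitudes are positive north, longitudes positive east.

Leg 1: φ1=-0.7483378, φ2=-0.3587961, Δφ=0.3895418, Δλ=-4.7605513 rad; a=sin²(Δφ/2)+cosφ1·cosφ2·sin²(Δλ/2)=0.3640188832; c=2·atan2(√a, √(1-a))=1.295364790; dist=6371·c=8252.769 ≈ 8252.8 km; running total=8252.8 km
Leg 1 bearing: y=sinΔλ·cosφ2=0.93523452, x=cosφ1·sinφ2-sinφ1·cosφ2·cosΔλ=-0.22665598; θ=atan2(y, x)=103.6231° ≈ 103.6°
Leg 2: φ1=-0.3587961, φ2=0.0397481, Δφ=0.3985442, Δλ=0.5276881 rad; a=sin²(Δφ/2)+cosφ1·cosφ2·sin²(Δλ/2)=0.1028184088; c=2·atan2(√a, √(1-a))=0.652837825; dist=6371·c=4159.230 ≈ 4159.2 km; running total=12412.0 km
Leg 2 bearing: y=sinΔλ·cosφ2=0.50313953, x=cosφ1·sinφ2-sinφ1·cosφ2·cosΔλ=0.34034945; θ=atan2(y, x)=55.9236° ≈ 55.9°
Leg 3: φ1=0.0397481, φ2=-1.3058030, Δφ=-1.3455511, Δλ=4.1860448 rad; a=sin²(Δφ/2)+cosφ1·cosφ2·sin²(Δλ/2)=0.5849101446; c=2·atan2(√a, √(1-a))=1.741443634; dist=6371·c=11094.737 ≈ 11094.7 km; running total=23506.7 km
Leg 3 bearing: y=sinΔλ·cosφ2=-0.22645414, x=cosφ1·sinφ2-sinφ1·cosφ2·cosΔλ=-0.95910353; θ=atan2(y, x)=-166.7152° <0 so +360° → 193.2848° ≈ 193.3°
Leg 4: φ1=-1.3058030, φ2=-1.0554495, Δφ=0.2503535, Δλ=-0.9742026 rad; a=sin²(Δφ/2)+cosφ1·cosφ2·sin²(Δλ/2)=0.0438661577; c=2·atan2(√a, √(1-a))=0.422009544; dist=6371·c=2688.623 ≈ 2688.6 km; running total=26195.3 km
Leg 4 bearing: y=sinΔλ·cosφ2=-0.40770121, x=cosφ1·sinφ2-sinφ1·cosφ2·cosΔλ=0.03933696; θ=atan2(y, x)=-84.4889° <0 so +360° → 275.5111° ≈ 275.5°
Leg 5: φ1=-1.0554495, φ2=0.1253356, Δφ=1.1807851, Δλ=-0.0580619 rad; a=sin²(Δφ/2)+cosφ1·cosφ2·sin²(Δλ/2)=0.3103125649; c=2·atan2(√a, √(1-a))=1.181675762; dist=6371·c=7528.456 ≈ 7528.5 km; running total=33723.8 km
Leg 5 bearing: y=sinΔλ·cosφ2=-0.05757406, x=cosφ1·sinφ2-sinφ1·cosφ2·cosΔλ=0.92345002; θ=atan2(y, x)=-3.5676° <0 so +360° → 356.4324° ≈ 356.4°

Leg 1: dist=8252.8 km, bearing=103.6°
Leg 2: dist=4159.2 km, bearing=55.9°
Leg 3: dist=11094.7 km, bearing=193.3°
Leg 4: dist=2688.6 km, bearing=275.5°
Leg 5: dist=7528.5 km, bearing=356.4°
Total: 33723.8 km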